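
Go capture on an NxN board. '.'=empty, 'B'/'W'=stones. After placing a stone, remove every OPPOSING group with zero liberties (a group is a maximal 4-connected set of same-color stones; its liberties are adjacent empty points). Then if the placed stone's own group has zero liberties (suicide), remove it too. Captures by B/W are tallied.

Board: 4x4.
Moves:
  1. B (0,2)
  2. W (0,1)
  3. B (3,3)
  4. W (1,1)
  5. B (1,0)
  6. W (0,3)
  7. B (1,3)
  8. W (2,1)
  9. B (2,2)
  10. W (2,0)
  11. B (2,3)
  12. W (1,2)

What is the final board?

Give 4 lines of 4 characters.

Answer: .WB.
BWWB
WWBB
...B

Derivation:
Move 1: B@(0,2) -> caps B=0 W=0
Move 2: W@(0,1) -> caps B=0 W=0
Move 3: B@(3,3) -> caps B=0 W=0
Move 4: W@(1,1) -> caps B=0 W=0
Move 5: B@(1,0) -> caps B=0 W=0
Move 6: W@(0,3) -> caps B=0 W=0
Move 7: B@(1,3) -> caps B=1 W=0
Move 8: W@(2,1) -> caps B=1 W=0
Move 9: B@(2,2) -> caps B=1 W=0
Move 10: W@(2,0) -> caps B=1 W=0
Move 11: B@(2,3) -> caps B=1 W=0
Move 12: W@(1,2) -> caps B=1 W=0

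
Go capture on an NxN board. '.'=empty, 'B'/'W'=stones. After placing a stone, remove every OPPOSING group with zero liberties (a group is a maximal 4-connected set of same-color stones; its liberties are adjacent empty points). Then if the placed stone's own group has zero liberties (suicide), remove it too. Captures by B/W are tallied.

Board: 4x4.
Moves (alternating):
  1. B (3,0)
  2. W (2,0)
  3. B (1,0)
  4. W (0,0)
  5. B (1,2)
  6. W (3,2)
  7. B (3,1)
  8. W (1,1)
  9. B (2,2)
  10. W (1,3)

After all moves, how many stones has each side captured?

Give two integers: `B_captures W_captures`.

Move 1: B@(3,0) -> caps B=0 W=0
Move 2: W@(2,0) -> caps B=0 W=0
Move 3: B@(1,0) -> caps B=0 W=0
Move 4: W@(0,0) -> caps B=0 W=0
Move 5: B@(1,2) -> caps B=0 W=0
Move 6: W@(3,2) -> caps B=0 W=0
Move 7: B@(3,1) -> caps B=0 W=0
Move 8: W@(1,1) -> caps B=0 W=1
Move 9: B@(2,2) -> caps B=0 W=1
Move 10: W@(1,3) -> caps B=0 W=1

Answer: 0 1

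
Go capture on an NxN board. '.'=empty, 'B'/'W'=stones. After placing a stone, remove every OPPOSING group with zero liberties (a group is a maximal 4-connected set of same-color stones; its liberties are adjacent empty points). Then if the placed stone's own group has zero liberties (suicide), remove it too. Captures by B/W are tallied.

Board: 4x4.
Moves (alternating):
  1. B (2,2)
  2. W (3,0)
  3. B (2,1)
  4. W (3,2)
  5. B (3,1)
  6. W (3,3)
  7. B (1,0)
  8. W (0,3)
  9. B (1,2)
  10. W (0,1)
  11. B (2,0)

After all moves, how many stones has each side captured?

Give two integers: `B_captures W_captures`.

Answer: 1 0

Derivation:
Move 1: B@(2,2) -> caps B=0 W=0
Move 2: W@(3,0) -> caps B=0 W=0
Move 3: B@(2,1) -> caps B=0 W=0
Move 4: W@(3,2) -> caps B=0 W=0
Move 5: B@(3,1) -> caps B=0 W=0
Move 6: W@(3,3) -> caps B=0 W=0
Move 7: B@(1,0) -> caps B=0 W=0
Move 8: W@(0,3) -> caps B=0 W=0
Move 9: B@(1,2) -> caps B=0 W=0
Move 10: W@(0,1) -> caps B=0 W=0
Move 11: B@(2,0) -> caps B=1 W=0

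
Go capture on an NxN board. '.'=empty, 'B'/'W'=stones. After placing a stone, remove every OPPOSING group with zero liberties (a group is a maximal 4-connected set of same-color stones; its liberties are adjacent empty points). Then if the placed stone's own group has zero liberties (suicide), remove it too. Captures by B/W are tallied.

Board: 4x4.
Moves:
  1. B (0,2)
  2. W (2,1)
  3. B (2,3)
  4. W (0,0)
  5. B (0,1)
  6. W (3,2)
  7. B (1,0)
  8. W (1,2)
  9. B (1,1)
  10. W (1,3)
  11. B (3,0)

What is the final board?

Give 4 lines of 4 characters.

Move 1: B@(0,2) -> caps B=0 W=0
Move 2: W@(2,1) -> caps B=0 W=0
Move 3: B@(2,3) -> caps B=0 W=0
Move 4: W@(0,0) -> caps B=0 W=0
Move 5: B@(0,1) -> caps B=0 W=0
Move 6: W@(3,2) -> caps B=0 W=0
Move 7: B@(1,0) -> caps B=1 W=0
Move 8: W@(1,2) -> caps B=1 W=0
Move 9: B@(1,1) -> caps B=1 W=0
Move 10: W@(1,3) -> caps B=1 W=0
Move 11: B@(3,0) -> caps B=1 W=0

Answer: .BB.
BBWW
.W.B
B.W.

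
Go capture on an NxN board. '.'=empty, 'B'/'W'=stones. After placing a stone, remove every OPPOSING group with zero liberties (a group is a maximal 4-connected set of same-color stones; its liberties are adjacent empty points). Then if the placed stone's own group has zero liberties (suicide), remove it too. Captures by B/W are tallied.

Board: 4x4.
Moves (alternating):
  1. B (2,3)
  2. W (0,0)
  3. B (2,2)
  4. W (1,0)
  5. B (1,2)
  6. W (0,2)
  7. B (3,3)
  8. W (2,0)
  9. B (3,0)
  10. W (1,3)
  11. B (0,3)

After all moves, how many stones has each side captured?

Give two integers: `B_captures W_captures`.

Answer: 1 0

Derivation:
Move 1: B@(2,3) -> caps B=0 W=0
Move 2: W@(0,0) -> caps B=0 W=0
Move 3: B@(2,2) -> caps B=0 W=0
Move 4: W@(1,0) -> caps B=0 W=0
Move 5: B@(1,2) -> caps B=0 W=0
Move 6: W@(0,2) -> caps B=0 W=0
Move 7: B@(3,3) -> caps B=0 W=0
Move 8: W@(2,0) -> caps B=0 W=0
Move 9: B@(3,0) -> caps B=0 W=0
Move 10: W@(1,3) -> caps B=0 W=0
Move 11: B@(0,3) -> caps B=1 W=0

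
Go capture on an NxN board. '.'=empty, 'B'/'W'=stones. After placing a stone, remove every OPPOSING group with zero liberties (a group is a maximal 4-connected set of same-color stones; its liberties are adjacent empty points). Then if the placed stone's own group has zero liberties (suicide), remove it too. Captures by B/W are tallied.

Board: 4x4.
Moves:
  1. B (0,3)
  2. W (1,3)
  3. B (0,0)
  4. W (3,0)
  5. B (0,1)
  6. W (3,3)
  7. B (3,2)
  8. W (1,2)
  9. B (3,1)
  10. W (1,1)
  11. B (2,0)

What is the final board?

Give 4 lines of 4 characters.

Answer: BB.B
.WWW
B...
.BBW

Derivation:
Move 1: B@(0,3) -> caps B=0 W=0
Move 2: W@(1,3) -> caps B=0 W=0
Move 3: B@(0,0) -> caps B=0 W=0
Move 4: W@(3,0) -> caps B=0 W=0
Move 5: B@(0,1) -> caps B=0 W=0
Move 6: W@(3,3) -> caps B=0 W=0
Move 7: B@(3,2) -> caps B=0 W=0
Move 8: W@(1,2) -> caps B=0 W=0
Move 9: B@(3,1) -> caps B=0 W=0
Move 10: W@(1,1) -> caps B=0 W=0
Move 11: B@(2,0) -> caps B=1 W=0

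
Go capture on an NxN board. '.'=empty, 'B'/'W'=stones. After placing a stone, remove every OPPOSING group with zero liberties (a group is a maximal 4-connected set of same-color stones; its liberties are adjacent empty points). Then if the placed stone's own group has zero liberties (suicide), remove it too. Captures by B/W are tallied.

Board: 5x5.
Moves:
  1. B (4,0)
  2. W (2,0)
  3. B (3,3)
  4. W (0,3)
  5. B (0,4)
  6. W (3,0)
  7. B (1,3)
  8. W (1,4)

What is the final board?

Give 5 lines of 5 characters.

Answer: ...W.
...BW
W....
W..B.
B....

Derivation:
Move 1: B@(4,0) -> caps B=0 W=0
Move 2: W@(2,0) -> caps B=0 W=0
Move 3: B@(3,3) -> caps B=0 W=0
Move 4: W@(0,3) -> caps B=0 W=0
Move 5: B@(0,4) -> caps B=0 W=0
Move 6: W@(3,0) -> caps B=0 W=0
Move 7: B@(1,3) -> caps B=0 W=0
Move 8: W@(1,4) -> caps B=0 W=1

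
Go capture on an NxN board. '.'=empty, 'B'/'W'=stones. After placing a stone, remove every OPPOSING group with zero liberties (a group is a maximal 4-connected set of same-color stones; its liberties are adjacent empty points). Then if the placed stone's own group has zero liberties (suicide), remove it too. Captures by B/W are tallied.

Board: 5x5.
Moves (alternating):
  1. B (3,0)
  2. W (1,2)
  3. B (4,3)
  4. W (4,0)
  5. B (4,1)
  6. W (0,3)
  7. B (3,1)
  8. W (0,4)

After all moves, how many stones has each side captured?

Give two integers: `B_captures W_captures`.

Answer: 1 0

Derivation:
Move 1: B@(3,0) -> caps B=0 W=0
Move 2: W@(1,2) -> caps B=0 W=0
Move 3: B@(4,3) -> caps B=0 W=0
Move 4: W@(4,0) -> caps B=0 W=0
Move 5: B@(4,1) -> caps B=1 W=0
Move 6: W@(0,3) -> caps B=1 W=0
Move 7: B@(3,1) -> caps B=1 W=0
Move 8: W@(0,4) -> caps B=1 W=0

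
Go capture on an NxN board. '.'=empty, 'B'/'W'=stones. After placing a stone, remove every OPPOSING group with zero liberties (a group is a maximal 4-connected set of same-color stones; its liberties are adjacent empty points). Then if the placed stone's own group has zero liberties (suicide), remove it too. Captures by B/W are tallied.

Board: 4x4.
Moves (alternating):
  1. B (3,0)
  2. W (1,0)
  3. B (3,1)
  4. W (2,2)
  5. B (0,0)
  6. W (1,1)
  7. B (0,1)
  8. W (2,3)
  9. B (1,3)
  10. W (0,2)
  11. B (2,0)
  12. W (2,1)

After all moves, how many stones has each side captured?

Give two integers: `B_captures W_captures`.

Answer: 0 2

Derivation:
Move 1: B@(3,0) -> caps B=0 W=0
Move 2: W@(1,0) -> caps B=0 W=0
Move 3: B@(3,1) -> caps B=0 W=0
Move 4: W@(2,2) -> caps B=0 W=0
Move 5: B@(0,0) -> caps B=0 W=0
Move 6: W@(1,1) -> caps B=0 W=0
Move 7: B@(0,1) -> caps B=0 W=0
Move 8: W@(2,3) -> caps B=0 W=0
Move 9: B@(1,3) -> caps B=0 W=0
Move 10: W@(0,2) -> caps B=0 W=2
Move 11: B@(2,0) -> caps B=0 W=2
Move 12: W@(2,1) -> caps B=0 W=2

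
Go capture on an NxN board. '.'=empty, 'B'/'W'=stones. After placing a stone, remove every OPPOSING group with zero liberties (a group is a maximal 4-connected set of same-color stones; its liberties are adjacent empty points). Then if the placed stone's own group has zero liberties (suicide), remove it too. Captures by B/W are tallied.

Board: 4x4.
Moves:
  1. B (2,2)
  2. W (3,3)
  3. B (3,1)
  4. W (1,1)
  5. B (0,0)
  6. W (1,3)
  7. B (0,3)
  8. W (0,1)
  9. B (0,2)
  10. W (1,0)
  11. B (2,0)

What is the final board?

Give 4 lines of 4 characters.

Answer: .WBB
WW.W
B.B.
.B.W

Derivation:
Move 1: B@(2,2) -> caps B=0 W=0
Move 2: W@(3,3) -> caps B=0 W=0
Move 3: B@(3,1) -> caps B=0 W=0
Move 4: W@(1,1) -> caps B=0 W=0
Move 5: B@(0,0) -> caps B=0 W=0
Move 6: W@(1,3) -> caps B=0 W=0
Move 7: B@(0,3) -> caps B=0 W=0
Move 8: W@(0,1) -> caps B=0 W=0
Move 9: B@(0,2) -> caps B=0 W=0
Move 10: W@(1,0) -> caps B=0 W=1
Move 11: B@(2,0) -> caps B=0 W=1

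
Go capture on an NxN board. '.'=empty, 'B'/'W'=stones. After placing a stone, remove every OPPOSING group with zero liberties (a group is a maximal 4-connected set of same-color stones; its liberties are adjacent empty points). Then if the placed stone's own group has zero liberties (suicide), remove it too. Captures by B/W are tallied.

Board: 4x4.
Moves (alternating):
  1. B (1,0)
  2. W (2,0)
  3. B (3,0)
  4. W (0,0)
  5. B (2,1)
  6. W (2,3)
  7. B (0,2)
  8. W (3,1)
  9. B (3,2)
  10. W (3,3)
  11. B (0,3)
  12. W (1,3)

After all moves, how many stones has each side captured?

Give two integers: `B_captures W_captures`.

Move 1: B@(1,0) -> caps B=0 W=0
Move 2: W@(2,0) -> caps B=0 W=0
Move 3: B@(3,0) -> caps B=0 W=0
Move 4: W@(0,0) -> caps B=0 W=0
Move 5: B@(2,1) -> caps B=1 W=0
Move 6: W@(2,3) -> caps B=1 W=0
Move 7: B@(0,2) -> caps B=1 W=0
Move 8: W@(3,1) -> caps B=1 W=0
Move 9: B@(3,2) -> caps B=2 W=0
Move 10: W@(3,3) -> caps B=2 W=0
Move 11: B@(0,3) -> caps B=2 W=0
Move 12: W@(1,3) -> caps B=2 W=0

Answer: 2 0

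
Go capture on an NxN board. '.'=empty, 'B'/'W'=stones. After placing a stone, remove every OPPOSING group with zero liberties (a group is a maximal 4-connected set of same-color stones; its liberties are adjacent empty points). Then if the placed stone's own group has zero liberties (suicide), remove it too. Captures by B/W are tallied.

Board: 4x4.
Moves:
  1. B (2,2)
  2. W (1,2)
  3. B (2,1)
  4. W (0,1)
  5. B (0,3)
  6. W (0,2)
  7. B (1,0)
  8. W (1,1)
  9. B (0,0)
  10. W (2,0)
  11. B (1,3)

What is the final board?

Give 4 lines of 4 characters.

Move 1: B@(2,2) -> caps B=0 W=0
Move 2: W@(1,2) -> caps B=0 W=0
Move 3: B@(2,1) -> caps B=0 W=0
Move 4: W@(0,1) -> caps B=0 W=0
Move 5: B@(0,3) -> caps B=0 W=0
Move 6: W@(0,2) -> caps B=0 W=0
Move 7: B@(1,0) -> caps B=0 W=0
Move 8: W@(1,1) -> caps B=0 W=0
Move 9: B@(0,0) -> caps B=0 W=0
Move 10: W@(2,0) -> caps B=0 W=2
Move 11: B@(1,3) -> caps B=0 W=2

Answer: .WWB
.WWB
WBB.
....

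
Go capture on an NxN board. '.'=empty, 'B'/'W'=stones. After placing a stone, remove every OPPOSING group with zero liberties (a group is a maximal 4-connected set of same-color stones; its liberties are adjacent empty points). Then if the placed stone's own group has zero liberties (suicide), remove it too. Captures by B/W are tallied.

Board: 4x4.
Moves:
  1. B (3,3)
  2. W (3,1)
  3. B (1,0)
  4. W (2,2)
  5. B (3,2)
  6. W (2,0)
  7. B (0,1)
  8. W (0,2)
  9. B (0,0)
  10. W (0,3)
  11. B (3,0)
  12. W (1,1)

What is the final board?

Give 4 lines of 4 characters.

Answer: ..WW
.W..
W.W.
.WBB

Derivation:
Move 1: B@(3,3) -> caps B=0 W=0
Move 2: W@(3,1) -> caps B=0 W=0
Move 3: B@(1,0) -> caps B=0 W=0
Move 4: W@(2,2) -> caps B=0 W=0
Move 5: B@(3,2) -> caps B=0 W=0
Move 6: W@(2,0) -> caps B=0 W=0
Move 7: B@(0,1) -> caps B=0 W=0
Move 8: W@(0,2) -> caps B=0 W=0
Move 9: B@(0,0) -> caps B=0 W=0
Move 10: W@(0,3) -> caps B=0 W=0
Move 11: B@(3,0) -> caps B=0 W=0
Move 12: W@(1,1) -> caps B=0 W=3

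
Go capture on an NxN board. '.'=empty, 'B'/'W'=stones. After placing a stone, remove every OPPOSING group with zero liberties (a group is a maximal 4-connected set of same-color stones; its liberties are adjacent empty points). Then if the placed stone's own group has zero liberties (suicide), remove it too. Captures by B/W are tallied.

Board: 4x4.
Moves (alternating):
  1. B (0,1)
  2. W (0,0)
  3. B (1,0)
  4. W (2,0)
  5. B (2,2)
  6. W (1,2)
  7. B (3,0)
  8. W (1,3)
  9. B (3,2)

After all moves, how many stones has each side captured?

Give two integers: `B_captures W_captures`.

Move 1: B@(0,1) -> caps B=0 W=0
Move 2: W@(0,0) -> caps B=0 W=0
Move 3: B@(1,0) -> caps B=1 W=0
Move 4: W@(2,0) -> caps B=1 W=0
Move 5: B@(2,2) -> caps B=1 W=0
Move 6: W@(1,2) -> caps B=1 W=0
Move 7: B@(3,0) -> caps B=1 W=0
Move 8: W@(1,3) -> caps B=1 W=0
Move 9: B@(3,2) -> caps B=1 W=0

Answer: 1 0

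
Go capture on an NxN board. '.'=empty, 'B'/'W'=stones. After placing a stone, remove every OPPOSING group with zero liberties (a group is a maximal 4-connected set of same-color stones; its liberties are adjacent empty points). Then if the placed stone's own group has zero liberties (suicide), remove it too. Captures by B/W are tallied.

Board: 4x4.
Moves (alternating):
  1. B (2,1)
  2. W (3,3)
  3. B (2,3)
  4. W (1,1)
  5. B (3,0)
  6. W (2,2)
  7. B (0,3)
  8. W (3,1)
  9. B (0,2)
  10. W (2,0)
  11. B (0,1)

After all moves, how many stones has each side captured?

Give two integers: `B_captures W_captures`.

Answer: 0 2

Derivation:
Move 1: B@(2,1) -> caps B=0 W=0
Move 2: W@(3,3) -> caps B=0 W=0
Move 3: B@(2,3) -> caps B=0 W=0
Move 4: W@(1,1) -> caps B=0 W=0
Move 5: B@(3,0) -> caps B=0 W=0
Move 6: W@(2,2) -> caps B=0 W=0
Move 7: B@(0,3) -> caps B=0 W=0
Move 8: W@(3,1) -> caps B=0 W=0
Move 9: B@(0,2) -> caps B=0 W=0
Move 10: W@(2,0) -> caps B=0 W=2
Move 11: B@(0,1) -> caps B=0 W=2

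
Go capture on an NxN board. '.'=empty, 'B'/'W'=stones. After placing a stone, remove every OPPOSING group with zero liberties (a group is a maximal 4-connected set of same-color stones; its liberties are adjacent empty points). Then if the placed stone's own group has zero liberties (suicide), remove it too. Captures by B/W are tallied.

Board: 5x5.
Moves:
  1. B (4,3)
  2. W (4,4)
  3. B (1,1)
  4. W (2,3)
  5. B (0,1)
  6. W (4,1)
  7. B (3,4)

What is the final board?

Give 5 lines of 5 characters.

Move 1: B@(4,3) -> caps B=0 W=0
Move 2: W@(4,4) -> caps B=0 W=0
Move 3: B@(1,1) -> caps B=0 W=0
Move 4: W@(2,3) -> caps B=0 W=0
Move 5: B@(0,1) -> caps B=0 W=0
Move 6: W@(4,1) -> caps B=0 W=0
Move 7: B@(3,4) -> caps B=1 W=0

Answer: .B...
.B...
...W.
....B
.W.B.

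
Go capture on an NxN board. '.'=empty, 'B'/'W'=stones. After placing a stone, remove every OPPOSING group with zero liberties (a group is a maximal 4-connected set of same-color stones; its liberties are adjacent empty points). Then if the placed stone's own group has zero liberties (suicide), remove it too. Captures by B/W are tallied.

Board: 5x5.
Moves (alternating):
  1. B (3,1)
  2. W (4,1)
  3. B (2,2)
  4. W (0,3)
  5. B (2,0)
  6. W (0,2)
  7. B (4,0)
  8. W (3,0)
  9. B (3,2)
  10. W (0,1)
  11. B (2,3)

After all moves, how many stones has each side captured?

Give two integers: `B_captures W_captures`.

Move 1: B@(3,1) -> caps B=0 W=0
Move 2: W@(4,1) -> caps B=0 W=0
Move 3: B@(2,2) -> caps B=0 W=0
Move 4: W@(0,3) -> caps B=0 W=0
Move 5: B@(2,0) -> caps B=0 W=0
Move 6: W@(0,2) -> caps B=0 W=0
Move 7: B@(4,0) -> caps B=0 W=0
Move 8: W@(3,0) -> caps B=0 W=1
Move 9: B@(3,2) -> caps B=0 W=1
Move 10: W@(0,1) -> caps B=0 W=1
Move 11: B@(2,3) -> caps B=0 W=1

Answer: 0 1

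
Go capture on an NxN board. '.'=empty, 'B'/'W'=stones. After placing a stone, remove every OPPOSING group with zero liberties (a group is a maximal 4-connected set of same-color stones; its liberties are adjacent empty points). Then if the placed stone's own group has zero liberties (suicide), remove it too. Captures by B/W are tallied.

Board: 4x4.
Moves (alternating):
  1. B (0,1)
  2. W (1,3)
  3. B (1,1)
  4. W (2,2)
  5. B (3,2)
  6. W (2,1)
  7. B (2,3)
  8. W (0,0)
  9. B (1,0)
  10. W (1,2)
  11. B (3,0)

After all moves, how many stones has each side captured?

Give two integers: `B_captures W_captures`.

Move 1: B@(0,1) -> caps B=0 W=0
Move 2: W@(1,3) -> caps B=0 W=0
Move 3: B@(1,1) -> caps B=0 W=0
Move 4: W@(2,2) -> caps B=0 W=0
Move 5: B@(3,2) -> caps B=0 W=0
Move 6: W@(2,1) -> caps B=0 W=0
Move 7: B@(2,3) -> caps B=0 W=0
Move 8: W@(0,0) -> caps B=0 W=0
Move 9: B@(1,0) -> caps B=1 W=0
Move 10: W@(1,2) -> caps B=1 W=0
Move 11: B@(3,0) -> caps B=1 W=0

Answer: 1 0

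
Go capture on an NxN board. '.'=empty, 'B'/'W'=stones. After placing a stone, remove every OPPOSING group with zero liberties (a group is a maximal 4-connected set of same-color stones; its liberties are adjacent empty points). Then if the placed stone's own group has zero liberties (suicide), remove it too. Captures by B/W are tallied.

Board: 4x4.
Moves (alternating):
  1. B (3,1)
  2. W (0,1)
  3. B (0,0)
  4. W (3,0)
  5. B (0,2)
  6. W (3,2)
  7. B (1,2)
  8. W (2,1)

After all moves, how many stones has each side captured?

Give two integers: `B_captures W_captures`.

Answer: 0 1

Derivation:
Move 1: B@(3,1) -> caps B=0 W=0
Move 2: W@(0,1) -> caps B=0 W=0
Move 3: B@(0,0) -> caps B=0 W=0
Move 4: W@(3,0) -> caps B=0 W=0
Move 5: B@(0,2) -> caps B=0 W=0
Move 6: W@(3,2) -> caps B=0 W=0
Move 7: B@(1,2) -> caps B=0 W=0
Move 8: W@(2,1) -> caps B=0 W=1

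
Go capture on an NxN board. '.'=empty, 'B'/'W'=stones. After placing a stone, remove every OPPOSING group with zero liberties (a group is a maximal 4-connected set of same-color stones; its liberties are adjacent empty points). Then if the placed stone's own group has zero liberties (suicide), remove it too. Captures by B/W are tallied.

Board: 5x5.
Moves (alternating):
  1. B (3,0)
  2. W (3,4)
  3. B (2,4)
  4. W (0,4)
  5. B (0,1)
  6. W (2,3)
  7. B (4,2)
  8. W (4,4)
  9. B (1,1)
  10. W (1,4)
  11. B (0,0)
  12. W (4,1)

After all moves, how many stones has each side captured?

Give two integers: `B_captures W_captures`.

Answer: 0 1

Derivation:
Move 1: B@(3,0) -> caps B=0 W=0
Move 2: W@(3,4) -> caps B=0 W=0
Move 3: B@(2,4) -> caps B=0 W=0
Move 4: W@(0,4) -> caps B=0 W=0
Move 5: B@(0,1) -> caps B=0 W=0
Move 6: W@(2,3) -> caps B=0 W=0
Move 7: B@(4,2) -> caps B=0 W=0
Move 8: W@(4,4) -> caps B=0 W=0
Move 9: B@(1,1) -> caps B=0 W=0
Move 10: W@(1,4) -> caps B=0 W=1
Move 11: B@(0,0) -> caps B=0 W=1
Move 12: W@(4,1) -> caps B=0 W=1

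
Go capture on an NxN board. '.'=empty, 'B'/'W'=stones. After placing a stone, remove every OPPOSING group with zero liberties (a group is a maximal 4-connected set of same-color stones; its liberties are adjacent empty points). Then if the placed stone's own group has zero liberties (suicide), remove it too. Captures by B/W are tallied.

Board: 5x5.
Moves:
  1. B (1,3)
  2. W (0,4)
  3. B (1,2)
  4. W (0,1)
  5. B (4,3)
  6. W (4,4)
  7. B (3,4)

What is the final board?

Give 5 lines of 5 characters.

Answer: .W..W
..BB.
.....
....B
...B.

Derivation:
Move 1: B@(1,3) -> caps B=0 W=0
Move 2: W@(0,4) -> caps B=0 W=0
Move 3: B@(1,2) -> caps B=0 W=0
Move 4: W@(0,1) -> caps B=0 W=0
Move 5: B@(4,3) -> caps B=0 W=0
Move 6: W@(4,4) -> caps B=0 W=0
Move 7: B@(3,4) -> caps B=1 W=0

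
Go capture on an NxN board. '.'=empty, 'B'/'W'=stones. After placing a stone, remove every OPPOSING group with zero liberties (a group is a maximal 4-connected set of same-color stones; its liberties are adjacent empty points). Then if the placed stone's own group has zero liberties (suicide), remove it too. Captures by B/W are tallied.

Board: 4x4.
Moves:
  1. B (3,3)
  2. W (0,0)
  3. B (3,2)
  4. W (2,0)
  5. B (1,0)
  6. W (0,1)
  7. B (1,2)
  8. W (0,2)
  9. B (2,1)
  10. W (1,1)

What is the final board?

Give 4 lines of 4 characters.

Answer: WWW.
.WB.
WB..
..BB

Derivation:
Move 1: B@(3,3) -> caps B=0 W=0
Move 2: W@(0,0) -> caps B=0 W=0
Move 3: B@(3,2) -> caps B=0 W=0
Move 4: W@(2,0) -> caps B=0 W=0
Move 5: B@(1,0) -> caps B=0 W=0
Move 6: W@(0,1) -> caps B=0 W=0
Move 7: B@(1,2) -> caps B=0 W=0
Move 8: W@(0,2) -> caps B=0 W=0
Move 9: B@(2,1) -> caps B=0 W=0
Move 10: W@(1,1) -> caps B=0 W=1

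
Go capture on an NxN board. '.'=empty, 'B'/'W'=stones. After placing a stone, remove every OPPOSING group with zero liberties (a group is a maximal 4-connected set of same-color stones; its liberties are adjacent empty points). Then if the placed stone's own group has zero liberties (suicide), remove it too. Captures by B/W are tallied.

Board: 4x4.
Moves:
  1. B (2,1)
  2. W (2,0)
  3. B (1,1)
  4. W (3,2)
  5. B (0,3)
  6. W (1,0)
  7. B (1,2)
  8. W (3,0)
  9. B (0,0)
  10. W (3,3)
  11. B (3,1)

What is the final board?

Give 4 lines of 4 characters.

Move 1: B@(2,1) -> caps B=0 W=0
Move 2: W@(2,0) -> caps B=0 W=0
Move 3: B@(1,1) -> caps B=0 W=0
Move 4: W@(3,2) -> caps B=0 W=0
Move 5: B@(0,3) -> caps B=0 W=0
Move 6: W@(1,0) -> caps B=0 W=0
Move 7: B@(1,2) -> caps B=0 W=0
Move 8: W@(3,0) -> caps B=0 W=0
Move 9: B@(0,0) -> caps B=0 W=0
Move 10: W@(3,3) -> caps B=0 W=0
Move 11: B@(3,1) -> caps B=3 W=0

Answer: B..B
.BB.
.B..
.BWW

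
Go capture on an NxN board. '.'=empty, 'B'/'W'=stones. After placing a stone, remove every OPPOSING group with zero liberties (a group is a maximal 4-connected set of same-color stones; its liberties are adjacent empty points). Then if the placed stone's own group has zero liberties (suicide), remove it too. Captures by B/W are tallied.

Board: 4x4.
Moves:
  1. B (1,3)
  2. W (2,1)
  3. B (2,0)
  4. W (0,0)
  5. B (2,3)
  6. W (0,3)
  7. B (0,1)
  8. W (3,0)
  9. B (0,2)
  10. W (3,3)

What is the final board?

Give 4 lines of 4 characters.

Answer: WBB.
...B
BW.B
W..W

Derivation:
Move 1: B@(1,3) -> caps B=0 W=0
Move 2: W@(2,1) -> caps B=0 W=0
Move 3: B@(2,0) -> caps B=0 W=0
Move 4: W@(0,0) -> caps B=0 W=0
Move 5: B@(2,3) -> caps B=0 W=0
Move 6: W@(0,3) -> caps B=0 W=0
Move 7: B@(0,1) -> caps B=0 W=0
Move 8: W@(3,0) -> caps B=0 W=0
Move 9: B@(0,2) -> caps B=1 W=0
Move 10: W@(3,3) -> caps B=1 W=0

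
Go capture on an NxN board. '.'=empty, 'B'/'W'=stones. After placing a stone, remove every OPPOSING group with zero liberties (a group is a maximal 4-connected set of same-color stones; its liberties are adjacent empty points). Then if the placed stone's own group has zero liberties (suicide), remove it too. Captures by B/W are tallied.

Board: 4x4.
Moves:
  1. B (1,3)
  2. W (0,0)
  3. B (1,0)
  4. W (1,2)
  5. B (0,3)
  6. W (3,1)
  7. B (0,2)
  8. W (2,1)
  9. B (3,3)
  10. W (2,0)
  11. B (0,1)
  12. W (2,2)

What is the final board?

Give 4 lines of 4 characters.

Answer: .BBB
B.WB
WWW.
.W.B

Derivation:
Move 1: B@(1,3) -> caps B=0 W=0
Move 2: W@(0,0) -> caps B=0 W=0
Move 3: B@(1,0) -> caps B=0 W=0
Move 4: W@(1,2) -> caps B=0 W=0
Move 5: B@(0,3) -> caps B=0 W=0
Move 6: W@(3,1) -> caps B=0 W=0
Move 7: B@(0,2) -> caps B=0 W=0
Move 8: W@(2,1) -> caps B=0 W=0
Move 9: B@(3,3) -> caps B=0 W=0
Move 10: W@(2,0) -> caps B=0 W=0
Move 11: B@(0,1) -> caps B=1 W=0
Move 12: W@(2,2) -> caps B=1 W=0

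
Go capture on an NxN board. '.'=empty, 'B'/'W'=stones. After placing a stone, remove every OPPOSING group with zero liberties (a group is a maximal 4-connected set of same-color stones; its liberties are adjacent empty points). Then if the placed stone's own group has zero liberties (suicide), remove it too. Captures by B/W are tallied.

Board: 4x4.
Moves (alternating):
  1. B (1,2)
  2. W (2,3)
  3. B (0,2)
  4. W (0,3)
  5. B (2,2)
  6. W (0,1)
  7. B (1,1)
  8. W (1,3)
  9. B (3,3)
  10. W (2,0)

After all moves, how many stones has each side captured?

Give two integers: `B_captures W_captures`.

Move 1: B@(1,2) -> caps B=0 W=0
Move 2: W@(2,3) -> caps B=0 W=0
Move 3: B@(0,2) -> caps B=0 W=0
Move 4: W@(0,3) -> caps B=0 W=0
Move 5: B@(2,2) -> caps B=0 W=0
Move 6: W@(0,1) -> caps B=0 W=0
Move 7: B@(1,1) -> caps B=0 W=0
Move 8: W@(1,3) -> caps B=0 W=0
Move 9: B@(3,3) -> caps B=3 W=0
Move 10: W@(2,0) -> caps B=3 W=0

Answer: 3 0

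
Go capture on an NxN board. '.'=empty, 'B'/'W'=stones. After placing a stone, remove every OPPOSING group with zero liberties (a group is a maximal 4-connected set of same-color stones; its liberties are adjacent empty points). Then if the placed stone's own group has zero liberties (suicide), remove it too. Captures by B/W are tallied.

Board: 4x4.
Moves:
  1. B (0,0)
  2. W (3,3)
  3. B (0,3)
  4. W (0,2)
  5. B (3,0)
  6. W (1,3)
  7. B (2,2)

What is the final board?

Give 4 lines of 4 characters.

Move 1: B@(0,0) -> caps B=0 W=0
Move 2: W@(3,3) -> caps B=0 W=0
Move 3: B@(0,3) -> caps B=0 W=0
Move 4: W@(0,2) -> caps B=0 W=0
Move 5: B@(3,0) -> caps B=0 W=0
Move 6: W@(1,3) -> caps B=0 W=1
Move 7: B@(2,2) -> caps B=0 W=1

Answer: B.W.
...W
..B.
B..W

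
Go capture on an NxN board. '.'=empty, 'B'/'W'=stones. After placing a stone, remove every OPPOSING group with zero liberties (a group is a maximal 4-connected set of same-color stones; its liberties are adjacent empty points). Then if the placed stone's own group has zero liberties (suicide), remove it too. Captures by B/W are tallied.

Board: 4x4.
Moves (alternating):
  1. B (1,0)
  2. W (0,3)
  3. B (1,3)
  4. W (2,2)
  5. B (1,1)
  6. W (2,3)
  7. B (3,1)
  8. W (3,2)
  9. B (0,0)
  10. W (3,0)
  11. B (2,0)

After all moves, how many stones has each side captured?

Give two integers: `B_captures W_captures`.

Answer: 1 0

Derivation:
Move 1: B@(1,0) -> caps B=0 W=0
Move 2: W@(0,3) -> caps B=0 W=0
Move 3: B@(1,3) -> caps B=0 W=0
Move 4: W@(2,2) -> caps B=0 W=0
Move 5: B@(1,1) -> caps B=0 W=0
Move 6: W@(2,3) -> caps B=0 W=0
Move 7: B@(3,1) -> caps B=0 W=0
Move 8: W@(3,2) -> caps B=0 W=0
Move 9: B@(0,0) -> caps B=0 W=0
Move 10: W@(3,0) -> caps B=0 W=0
Move 11: B@(2,0) -> caps B=1 W=0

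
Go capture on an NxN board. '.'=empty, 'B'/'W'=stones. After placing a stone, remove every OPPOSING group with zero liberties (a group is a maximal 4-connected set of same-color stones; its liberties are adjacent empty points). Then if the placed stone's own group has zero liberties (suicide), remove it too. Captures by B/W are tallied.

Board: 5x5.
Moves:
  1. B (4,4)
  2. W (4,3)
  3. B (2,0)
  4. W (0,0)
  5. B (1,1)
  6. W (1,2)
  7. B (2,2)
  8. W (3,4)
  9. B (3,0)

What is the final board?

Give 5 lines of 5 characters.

Move 1: B@(4,4) -> caps B=0 W=0
Move 2: W@(4,3) -> caps B=0 W=0
Move 3: B@(2,0) -> caps B=0 W=0
Move 4: W@(0,0) -> caps B=0 W=0
Move 5: B@(1,1) -> caps B=0 W=0
Move 6: W@(1,2) -> caps B=0 W=0
Move 7: B@(2,2) -> caps B=0 W=0
Move 8: W@(3,4) -> caps B=0 W=1
Move 9: B@(3,0) -> caps B=0 W=1

Answer: W....
.BW..
B.B..
B...W
...W.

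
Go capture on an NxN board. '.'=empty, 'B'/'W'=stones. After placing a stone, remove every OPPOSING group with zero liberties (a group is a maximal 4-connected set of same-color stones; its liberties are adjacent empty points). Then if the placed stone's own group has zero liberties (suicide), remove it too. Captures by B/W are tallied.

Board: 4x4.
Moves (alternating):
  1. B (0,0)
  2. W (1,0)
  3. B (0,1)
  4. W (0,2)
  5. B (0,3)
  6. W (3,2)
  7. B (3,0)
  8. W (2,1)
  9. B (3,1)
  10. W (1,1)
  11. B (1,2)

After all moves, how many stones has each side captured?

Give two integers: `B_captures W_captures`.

Answer: 0 2

Derivation:
Move 1: B@(0,0) -> caps B=0 W=0
Move 2: W@(1,0) -> caps B=0 W=0
Move 3: B@(0,1) -> caps B=0 W=0
Move 4: W@(0,2) -> caps B=0 W=0
Move 5: B@(0,3) -> caps B=0 W=0
Move 6: W@(3,2) -> caps B=0 W=0
Move 7: B@(3,0) -> caps B=0 W=0
Move 8: W@(2,1) -> caps B=0 W=0
Move 9: B@(3,1) -> caps B=0 W=0
Move 10: W@(1,1) -> caps B=0 W=2
Move 11: B@(1,2) -> caps B=0 W=2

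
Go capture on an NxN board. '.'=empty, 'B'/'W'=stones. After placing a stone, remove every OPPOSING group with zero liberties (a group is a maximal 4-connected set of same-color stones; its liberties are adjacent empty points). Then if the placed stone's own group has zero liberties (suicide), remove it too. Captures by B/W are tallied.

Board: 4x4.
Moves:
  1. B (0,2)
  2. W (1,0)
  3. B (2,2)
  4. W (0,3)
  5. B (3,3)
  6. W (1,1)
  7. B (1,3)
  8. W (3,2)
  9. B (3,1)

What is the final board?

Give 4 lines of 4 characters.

Move 1: B@(0,2) -> caps B=0 W=0
Move 2: W@(1,0) -> caps B=0 W=0
Move 3: B@(2,2) -> caps B=0 W=0
Move 4: W@(0,3) -> caps B=0 W=0
Move 5: B@(3,3) -> caps B=0 W=0
Move 6: W@(1,1) -> caps B=0 W=0
Move 7: B@(1,3) -> caps B=1 W=0
Move 8: W@(3,2) -> caps B=1 W=0
Move 9: B@(3,1) -> caps B=2 W=0

Answer: ..B.
WW.B
..B.
.B.B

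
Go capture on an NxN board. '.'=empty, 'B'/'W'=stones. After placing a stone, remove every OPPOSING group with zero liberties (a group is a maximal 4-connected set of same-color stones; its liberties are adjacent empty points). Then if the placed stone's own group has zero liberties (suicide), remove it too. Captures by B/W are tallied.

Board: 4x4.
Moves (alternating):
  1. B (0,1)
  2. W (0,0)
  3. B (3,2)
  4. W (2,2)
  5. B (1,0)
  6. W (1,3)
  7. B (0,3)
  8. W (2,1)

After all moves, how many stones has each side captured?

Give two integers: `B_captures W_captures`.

Answer: 1 0

Derivation:
Move 1: B@(0,1) -> caps B=0 W=0
Move 2: W@(0,0) -> caps B=0 W=0
Move 3: B@(3,2) -> caps B=0 W=0
Move 4: W@(2,2) -> caps B=0 W=0
Move 5: B@(1,0) -> caps B=1 W=0
Move 6: W@(1,3) -> caps B=1 W=0
Move 7: B@(0,3) -> caps B=1 W=0
Move 8: W@(2,1) -> caps B=1 W=0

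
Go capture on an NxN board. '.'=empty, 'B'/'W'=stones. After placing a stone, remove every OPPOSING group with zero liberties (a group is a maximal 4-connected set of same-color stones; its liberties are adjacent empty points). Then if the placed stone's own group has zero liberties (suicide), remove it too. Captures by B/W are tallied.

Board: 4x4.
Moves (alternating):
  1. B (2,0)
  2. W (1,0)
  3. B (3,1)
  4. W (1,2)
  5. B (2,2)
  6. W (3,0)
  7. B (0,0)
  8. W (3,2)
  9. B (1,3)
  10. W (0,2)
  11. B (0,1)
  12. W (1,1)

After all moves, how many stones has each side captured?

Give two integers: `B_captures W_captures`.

Move 1: B@(2,0) -> caps B=0 W=0
Move 2: W@(1,0) -> caps B=0 W=0
Move 3: B@(3,1) -> caps B=0 W=0
Move 4: W@(1,2) -> caps B=0 W=0
Move 5: B@(2,2) -> caps B=0 W=0
Move 6: W@(3,0) -> caps B=0 W=0
Move 7: B@(0,0) -> caps B=0 W=0
Move 8: W@(3,2) -> caps B=0 W=0
Move 9: B@(1,3) -> caps B=0 W=0
Move 10: W@(0,2) -> caps B=0 W=0
Move 11: B@(0,1) -> caps B=0 W=0
Move 12: W@(1,1) -> caps B=0 W=2

Answer: 0 2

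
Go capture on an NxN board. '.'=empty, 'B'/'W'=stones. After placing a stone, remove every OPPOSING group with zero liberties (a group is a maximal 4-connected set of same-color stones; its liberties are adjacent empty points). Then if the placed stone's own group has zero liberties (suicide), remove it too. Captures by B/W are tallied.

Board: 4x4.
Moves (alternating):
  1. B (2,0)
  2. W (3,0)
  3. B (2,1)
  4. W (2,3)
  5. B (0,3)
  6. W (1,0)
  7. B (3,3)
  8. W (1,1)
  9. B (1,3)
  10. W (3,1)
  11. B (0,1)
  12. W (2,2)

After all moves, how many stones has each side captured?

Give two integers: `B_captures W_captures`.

Answer: 0 2

Derivation:
Move 1: B@(2,0) -> caps B=0 W=0
Move 2: W@(3,0) -> caps B=0 W=0
Move 3: B@(2,1) -> caps B=0 W=0
Move 4: W@(2,3) -> caps B=0 W=0
Move 5: B@(0,3) -> caps B=0 W=0
Move 6: W@(1,0) -> caps B=0 W=0
Move 7: B@(3,3) -> caps B=0 W=0
Move 8: W@(1,1) -> caps B=0 W=0
Move 9: B@(1,3) -> caps B=0 W=0
Move 10: W@(3,1) -> caps B=0 W=0
Move 11: B@(0,1) -> caps B=0 W=0
Move 12: W@(2,2) -> caps B=0 W=2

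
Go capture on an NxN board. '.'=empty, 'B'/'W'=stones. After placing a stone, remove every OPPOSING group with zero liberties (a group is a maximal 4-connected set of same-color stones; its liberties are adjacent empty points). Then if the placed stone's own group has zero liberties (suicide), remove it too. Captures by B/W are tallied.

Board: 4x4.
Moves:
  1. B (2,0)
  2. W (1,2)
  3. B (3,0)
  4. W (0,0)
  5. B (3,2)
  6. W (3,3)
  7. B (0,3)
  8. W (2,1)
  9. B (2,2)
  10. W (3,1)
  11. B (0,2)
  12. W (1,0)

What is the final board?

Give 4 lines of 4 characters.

Answer: W.BB
W.W.
.WB.
.WBW

Derivation:
Move 1: B@(2,0) -> caps B=0 W=0
Move 2: W@(1,2) -> caps B=0 W=0
Move 3: B@(3,0) -> caps B=0 W=0
Move 4: W@(0,0) -> caps B=0 W=0
Move 5: B@(3,2) -> caps B=0 W=0
Move 6: W@(3,3) -> caps B=0 W=0
Move 7: B@(0,3) -> caps B=0 W=0
Move 8: W@(2,1) -> caps B=0 W=0
Move 9: B@(2,2) -> caps B=0 W=0
Move 10: W@(3,1) -> caps B=0 W=0
Move 11: B@(0,2) -> caps B=0 W=0
Move 12: W@(1,0) -> caps B=0 W=2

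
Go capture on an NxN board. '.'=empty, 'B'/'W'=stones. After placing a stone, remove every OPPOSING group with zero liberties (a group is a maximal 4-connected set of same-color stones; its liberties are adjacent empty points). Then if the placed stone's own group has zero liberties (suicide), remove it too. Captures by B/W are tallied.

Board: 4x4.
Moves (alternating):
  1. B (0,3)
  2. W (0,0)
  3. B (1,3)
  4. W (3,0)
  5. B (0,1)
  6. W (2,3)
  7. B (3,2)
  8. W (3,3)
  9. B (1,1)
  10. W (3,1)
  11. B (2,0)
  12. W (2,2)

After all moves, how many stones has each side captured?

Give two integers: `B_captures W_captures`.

Answer: 0 1

Derivation:
Move 1: B@(0,3) -> caps B=0 W=0
Move 2: W@(0,0) -> caps B=0 W=0
Move 3: B@(1,3) -> caps B=0 W=0
Move 4: W@(3,0) -> caps B=0 W=0
Move 5: B@(0,1) -> caps B=0 W=0
Move 6: W@(2,3) -> caps B=0 W=0
Move 7: B@(3,2) -> caps B=0 W=0
Move 8: W@(3,3) -> caps B=0 W=0
Move 9: B@(1,1) -> caps B=0 W=0
Move 10: W@(3,1) -> caps B=0 W=0
Move 11: B@(2,0) -> caps B=0 W=0
Move 12: W@(2,2) -> caps B=0 W=1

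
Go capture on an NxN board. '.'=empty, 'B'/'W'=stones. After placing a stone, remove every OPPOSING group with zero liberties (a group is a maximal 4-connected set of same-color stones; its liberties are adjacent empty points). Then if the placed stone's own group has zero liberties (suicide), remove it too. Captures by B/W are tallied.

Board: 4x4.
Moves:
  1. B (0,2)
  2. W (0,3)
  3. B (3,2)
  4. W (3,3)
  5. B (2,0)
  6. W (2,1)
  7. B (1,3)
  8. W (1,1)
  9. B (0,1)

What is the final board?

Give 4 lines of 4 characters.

Move 1: B@(0,2) -> caps B=0 W=0
Move 2: W@(0,3) -> caps B=0 W=0
Move 3: B@(3,2) -> caps B=0 W=0
Move 4: W@(3,3) -> caps B=0 W=0
Move 5: B@(2,0) -> caps B=0 W=0
Move 6: W@(2,1) -> caps B=0 W=0
Move 7: B@(1,3) -> caps B=1 W=0
Move 8: W@(1,1) -> caps B=1 W=0
Move 9: B@(0,1) -> caps B=1 W=0

Answer: .BB.
.W.B
BW..
..BW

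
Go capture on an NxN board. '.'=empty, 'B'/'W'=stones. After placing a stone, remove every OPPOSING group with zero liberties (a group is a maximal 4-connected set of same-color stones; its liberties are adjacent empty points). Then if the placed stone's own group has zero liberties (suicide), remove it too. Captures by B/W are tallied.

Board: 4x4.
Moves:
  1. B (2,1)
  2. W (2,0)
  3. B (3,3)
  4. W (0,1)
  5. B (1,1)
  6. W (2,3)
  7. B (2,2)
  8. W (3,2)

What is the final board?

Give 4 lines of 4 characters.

Answer: .W..
.B..
WBBW
..W.

Derivation:
Move 1: B@(2,1) -> caps B=0 W=0
Move 2: W@(2,0) -> caps B=0 W=0
Move 3: B@(3,3) -> caps B=0 W=0
Move 4: W@(0,1) -> caps B=0 W=0
Move 5: B@(1,1) -> caps B=0 W=0
Move 6: W@(2,3) -> caps B=0 W=0
Move 7: B@(2,2) -> caps B=0 W=0
Move 8: W@(3,2) -> caps B=0 W=1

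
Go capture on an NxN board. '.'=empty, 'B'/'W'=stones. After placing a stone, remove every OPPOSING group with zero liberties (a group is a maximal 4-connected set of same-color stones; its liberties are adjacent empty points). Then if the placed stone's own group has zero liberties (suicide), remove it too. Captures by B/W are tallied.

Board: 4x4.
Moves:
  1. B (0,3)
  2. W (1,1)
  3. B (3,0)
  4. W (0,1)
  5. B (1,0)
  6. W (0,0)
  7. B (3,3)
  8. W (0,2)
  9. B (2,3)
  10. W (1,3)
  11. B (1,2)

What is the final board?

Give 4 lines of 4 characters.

Answer: WWW.
BWBW
...B
B..B

Derivation:
Move 1: B@(0,3) -> caps B=0 W=0
Move 2: W@(1,1) -> caps B=0 W=0
Move 3: B@(3,0) -> caps B=0 W=0
Move 4: W@(0,1) -> caps B=0 W=0
Move 5: B@(1,0) -> caps B=0 W=0
Move 6: W@(0,0) -> caps B=0 W=0
Move 7: B@(3,3) -> caps B=0 W=0
Move 8: W@(0,2) -> caps B=0 W=0
Move 9: B@(2,3) -> caps B=0 W=0
Move 10: W@(1,3) -> caps B=0 W=1
Move 11: B@(1,2) -> caps B=0 W=1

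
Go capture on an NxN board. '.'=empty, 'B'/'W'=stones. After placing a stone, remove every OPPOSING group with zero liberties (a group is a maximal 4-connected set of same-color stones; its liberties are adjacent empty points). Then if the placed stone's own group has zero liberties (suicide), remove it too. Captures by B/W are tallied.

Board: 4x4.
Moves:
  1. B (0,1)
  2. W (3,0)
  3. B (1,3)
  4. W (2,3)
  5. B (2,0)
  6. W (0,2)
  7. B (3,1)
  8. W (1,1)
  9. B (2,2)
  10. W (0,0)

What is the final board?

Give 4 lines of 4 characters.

Move 1: B@(0,1) -> caps B=0 W=0
Move 2: W@(3,0) -> caps B=0 W=0
Move 3: B@(1,3) -> caps B=0 W=0
Move 4: W@(2,3) -> caps B=0 W=0
Move 5: B@(2,0) -> caps B=0 W=0
Move 6: W@(0,2) -> caps B=0 W=0
Move 7: B@(3,1) -> caps B=1 W=0
Move 8: W@(1,1) -> caps B=1 W=0
Move 9: B@(2,2) -> caps B=1 W=0
Move 10: W@(0,0) -> caps B=1 W=1

Answer: W.W.
.W.B
B.BW
.B..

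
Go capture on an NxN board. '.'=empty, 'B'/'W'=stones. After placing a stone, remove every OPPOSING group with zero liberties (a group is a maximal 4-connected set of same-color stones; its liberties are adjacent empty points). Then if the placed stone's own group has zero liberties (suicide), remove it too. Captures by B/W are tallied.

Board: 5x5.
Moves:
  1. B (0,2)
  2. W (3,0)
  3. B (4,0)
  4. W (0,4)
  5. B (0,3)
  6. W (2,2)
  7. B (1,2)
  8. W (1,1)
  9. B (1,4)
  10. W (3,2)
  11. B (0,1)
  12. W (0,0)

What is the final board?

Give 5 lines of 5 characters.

Move 1: B@(0,2) -> caps B=0 W=0
Move 2: W@(3,0) -> caps B=0 W=0
Move 3: B@(4,0) -> caps B=0 W=0
Move 4: W@(0,4) -> caps B=0 W=0
Move 5: B@(0,3) -> caps B=0 W=0
Move 6: W@(2,2) -> caps B=0 W=0
Move 7: B@(1,2) -> caps B=0 W=0
Move 8: W@(1,1) -> caps B=0 W=0
Move 9: B@(1,4) -> caps B=1 W=0
Move 10: W@(3,2) -> caps B=1 W=0
Move 11: B@(0,1) -> caps B=1 W=0
Move 12: W@(0,0) -> caps B=1 W=0

Answer: WBBB.
.WB.B
..W..
W.W..
B....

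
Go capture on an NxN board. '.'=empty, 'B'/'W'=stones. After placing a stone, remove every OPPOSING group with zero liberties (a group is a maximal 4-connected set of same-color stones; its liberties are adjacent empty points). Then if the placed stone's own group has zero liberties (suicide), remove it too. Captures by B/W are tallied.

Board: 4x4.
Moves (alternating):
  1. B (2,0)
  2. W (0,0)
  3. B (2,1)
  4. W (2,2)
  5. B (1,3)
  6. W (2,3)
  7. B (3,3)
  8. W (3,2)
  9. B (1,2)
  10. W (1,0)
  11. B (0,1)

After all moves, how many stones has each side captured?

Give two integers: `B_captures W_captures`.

Move 1: B@(2,0) -> caps B=0 W=0
Move 2: W@(0,0) -> caps B=0 W=0
Move 3: B@(2,1) -> caps B=0 W=0
Move 4: W@(2,2) -> caps B=0 W=0
Move 5: B@(1,3) -> caps B=0 W=0
Move 6: W@(2,3) -> caps B=0 W=0
Move 7: B@(3,3) -> caps B=0 W=0
Move 8: W@(3,2) -> caps B=0 W=1
Move 9: B@(1,2) -> caps B=0 W=1
Move 10: W@(1,0) -> caps B=0 W=1
Move 11: B@(0,1) -> caps B=0 W=1

Answer: 0 1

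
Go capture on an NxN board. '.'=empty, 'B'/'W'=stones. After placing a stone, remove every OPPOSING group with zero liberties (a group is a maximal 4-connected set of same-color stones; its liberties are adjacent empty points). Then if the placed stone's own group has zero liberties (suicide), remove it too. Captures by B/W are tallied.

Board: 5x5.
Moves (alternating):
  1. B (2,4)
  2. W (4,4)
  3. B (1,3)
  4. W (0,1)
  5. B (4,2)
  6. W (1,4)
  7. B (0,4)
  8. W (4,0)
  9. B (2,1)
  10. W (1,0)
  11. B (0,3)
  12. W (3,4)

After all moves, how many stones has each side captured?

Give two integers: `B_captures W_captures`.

Answer: 1 0

Derivation:
Move 1: B@(2,4) -> caps B=0 W=0
Move 2: W@(4,4) -> caps B=0 W=0
Move 3: B@(1,3) -> caps B=0 W=0
Move 4: W@(0,1) -> caps B=0 W=0
Move 5: B@(4,2) -> caps B=0 W=0
Move 6: W@(1,4) -> caps B=0 W=0
Move 7: B@(0,4) -> caps B=1 W=0
Move 8: W@(4,0) -> caps B=1 W=0
Move 9: B@(2,1) -> caps B=1 W=0
Move 10: W@(1,0) -> caps B=1 W=0
Move 11: B@(0,3) -> caps B=1 W=0
Move 12: W@(3,4) -> caps B=1 W=0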